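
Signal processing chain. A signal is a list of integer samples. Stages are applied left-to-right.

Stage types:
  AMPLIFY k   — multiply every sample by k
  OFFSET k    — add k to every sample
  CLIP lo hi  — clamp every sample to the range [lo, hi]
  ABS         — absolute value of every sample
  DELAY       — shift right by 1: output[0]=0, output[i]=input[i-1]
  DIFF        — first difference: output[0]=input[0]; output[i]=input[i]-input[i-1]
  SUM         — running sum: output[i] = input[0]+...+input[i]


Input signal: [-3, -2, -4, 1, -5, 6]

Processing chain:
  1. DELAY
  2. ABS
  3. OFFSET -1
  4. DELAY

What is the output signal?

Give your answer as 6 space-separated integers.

Input: [-3, -2, -4, 1, -5, 6]
Stage 1 (DELAY): [0, -3, -2, -4, 1, -5] = [0, -3, -2, -4, 1, -5] -> [0, -3, -2, -4, 1, -5]
Stage 2 (ABS): |0|=0, |-3|=3, |-2|=2, |-4|=4, |1|=1, |-5|=5 -> [0, 3, 2, 4, 1, 5]
Stage 3 (OFFSET -1): 0+-1=-1, 3+-1=2, 2+-1=1, 4+-1=3, 1+-1=0, 5+-1=4 -> [-1, 2, 1, 3, 0, 4]
Stage 4 (DELAY): [0, -1, 2, 1, 3, 0] = [0, -1, 2, 1, 3, 0] -> [0, -1, 2, 1, 3, 0]

Answer: 0 -1 2 1 3 0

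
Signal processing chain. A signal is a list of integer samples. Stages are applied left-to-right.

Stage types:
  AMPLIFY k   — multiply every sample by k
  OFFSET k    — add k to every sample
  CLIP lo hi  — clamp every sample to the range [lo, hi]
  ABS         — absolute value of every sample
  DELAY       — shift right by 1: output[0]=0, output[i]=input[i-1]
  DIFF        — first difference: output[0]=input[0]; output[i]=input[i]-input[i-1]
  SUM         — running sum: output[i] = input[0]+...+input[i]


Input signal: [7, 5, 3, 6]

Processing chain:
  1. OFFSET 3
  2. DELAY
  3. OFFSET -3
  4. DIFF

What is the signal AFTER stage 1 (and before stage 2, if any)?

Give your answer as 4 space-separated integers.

Input: [7, 5, 3, 6]
Stage 1 (OFFSET 3): 7+3=10, 5+3=8, 3+3=6, 6+3=9 -> [10, 8, 6, 9]

Answer: 10 8 6 9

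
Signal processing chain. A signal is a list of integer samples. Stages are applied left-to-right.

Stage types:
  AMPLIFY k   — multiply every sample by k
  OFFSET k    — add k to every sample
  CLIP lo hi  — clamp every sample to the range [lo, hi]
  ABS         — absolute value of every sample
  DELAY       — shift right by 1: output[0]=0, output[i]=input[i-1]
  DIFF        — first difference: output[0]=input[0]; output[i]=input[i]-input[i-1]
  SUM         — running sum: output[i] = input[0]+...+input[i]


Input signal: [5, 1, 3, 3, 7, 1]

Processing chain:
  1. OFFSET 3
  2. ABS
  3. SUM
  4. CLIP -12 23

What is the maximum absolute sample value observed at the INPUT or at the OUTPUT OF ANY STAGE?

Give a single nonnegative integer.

Answer: 38

Derivation:
Input: [5, 1, 3, 3, 7, 1] (max |s|=7)
Stage 1 (OFFSET 3): 5+3=8, 1+3=4, 3+3=6, 3+3=6, 7+3=10, 1+3=4 -> [8, 4, 6, 6, 10, 4] (max |s|=10)
Stage 2 (ABS): |8|=8, |4|=4, |6|=6, |6|=6, |10|=10, |4|=4 -> [8, 4, 6, 6, 10, 4] (max |s|=10)
Stage 3 (SUM): sum[0..0]=8, sum[0..1]=12, sum[0..2]=18, sum[0..3]=24, sum[0..4]=34, sum[0..5]=38 -> [8, 12, 18, 24, 34, 38] (max |s|=38)
Stage 4 (CLIP -12 23): clip(8,-12,23)=8, clip(12,-12,23)=12, clip(18,-12,23)=18, clip(24,-12,23)=23, clip(34,-12,23)=23, clip(38,-12,23)=23 -> [8, 12, 18, 23, 23, 23] (max |s|=23)
Overall max amplitude: 38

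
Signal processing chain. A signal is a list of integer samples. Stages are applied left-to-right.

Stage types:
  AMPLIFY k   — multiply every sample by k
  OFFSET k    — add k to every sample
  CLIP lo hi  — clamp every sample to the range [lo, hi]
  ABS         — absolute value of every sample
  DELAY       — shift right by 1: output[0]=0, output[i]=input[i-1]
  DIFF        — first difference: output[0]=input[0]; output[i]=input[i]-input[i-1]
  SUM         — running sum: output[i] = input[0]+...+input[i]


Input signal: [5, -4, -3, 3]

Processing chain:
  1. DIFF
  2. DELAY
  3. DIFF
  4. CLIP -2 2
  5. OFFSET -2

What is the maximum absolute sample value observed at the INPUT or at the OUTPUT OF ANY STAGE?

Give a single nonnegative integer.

Input: [5, -4, -3, 3] (max |s|=5)
Stage 1 (DIFF): s[0]=5, -4-5=-9, -3--4=1, 3--3=6 -> [5, -9, 1, 6] (max |s|=9)
Stage 2 (DELAY): [0, 5, -9, 1] = [0, 5, -9, 1] -> [0, 5, -9, 1] (max |s|=9)
Stage 3 (DIFF): s[0]=0, 5-0=5, -9-5=-14, 1--9=10 -> [0, 5, -14, 10] (max |s|=14)
Stage 4 (CLIP -2 2): clip(0,-2,2)=0, clip(5,-2,2)=2, clip(-14,-2,2)=-2, clip(10,-2,2)=2 -> [0, 2, -2, 2] (max |s|=2)
Stage 5 (OFFSET -2): 0+-2=-2, 2+-2=0, -2+-2=-4, 2+-2=0 -> [-2, 0, -4, 0] (max |s|=4)
Overall max amplitude: 14

Answer: 14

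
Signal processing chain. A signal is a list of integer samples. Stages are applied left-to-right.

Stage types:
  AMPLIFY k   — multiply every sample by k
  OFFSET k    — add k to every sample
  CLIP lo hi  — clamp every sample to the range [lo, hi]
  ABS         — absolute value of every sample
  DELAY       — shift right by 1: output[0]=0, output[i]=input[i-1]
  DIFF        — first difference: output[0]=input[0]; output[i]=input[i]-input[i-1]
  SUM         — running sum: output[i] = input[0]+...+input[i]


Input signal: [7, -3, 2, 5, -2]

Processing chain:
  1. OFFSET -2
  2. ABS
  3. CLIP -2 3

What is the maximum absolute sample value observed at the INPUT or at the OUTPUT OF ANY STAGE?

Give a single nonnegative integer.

Input: [7, -3, 2, 5, -2] (max |s|=7)
Stage 1 (OFFSET -2): 7+-2=5, -3+-2=-5, 2+-2=0, 5+-2=3, -2+-2=-4 -> [5, -5, 0, 3, -4] (max |s|=5)
Stage 2 (ABS): |5|=5, |-5|=5, |0|=0, |3|=3, |-4|=4 -> [5, 5, 0, 3, 4] (max |s|=5)
Stage 3 (CLIP -2 3): clip(5,-2,3)=3, clip(5,-2,3)=3, clip(0,-2,3)=0, clip(3,-2,3)=3, clip(4,-2,3)=3 -> [3, 3, 0, 3, 3] (max |s|=3)
Overall max amplitude: 7

Answer: 7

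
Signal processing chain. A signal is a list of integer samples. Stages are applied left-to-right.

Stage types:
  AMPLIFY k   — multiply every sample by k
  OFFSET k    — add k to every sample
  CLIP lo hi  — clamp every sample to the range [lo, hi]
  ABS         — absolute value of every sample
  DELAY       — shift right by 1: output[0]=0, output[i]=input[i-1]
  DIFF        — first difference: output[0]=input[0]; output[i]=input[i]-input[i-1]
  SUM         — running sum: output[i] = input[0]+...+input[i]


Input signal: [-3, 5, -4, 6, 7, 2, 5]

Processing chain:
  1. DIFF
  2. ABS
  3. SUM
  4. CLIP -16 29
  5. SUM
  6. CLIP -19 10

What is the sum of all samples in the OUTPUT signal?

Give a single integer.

Answer: 63

Derivation:
Input: [-3, 5, -4, 6, 7, 2, 5]
Stage 1 (DIFF): s[0]=-3, 5--3=8, -4-5=-9, 6--4=10, 7-6=1, 2-7=-5, 5-2=3 -> [-3, 8, -9, 10, 1, -5, 3]
Stage 2 (ABS): |-3|=3, |8|=8, |-9|=9, |10|=10, |1|=1, |-5|=5, |3|=3 -> [3, 8, 9, 10, 1, 5, 3]
Stage 3 (SUM): sum[0..0]=3, sum[0..1]=11, sum[0..2]=20, sum[0..3]=30, sum[0..4]=31, sum[0..5]=36, sum[0..6]=39 -> [3, 11, 20, 30, 31, 36, 39]
Stage 4 (CLIP -16 29): clip(3,-16,29)=3, clip(11,-16,29)=11, clip(20,-16,29)=20, clip(30,-16,29)=29, clip(31,-16,29)=29, clip(36,-16,29)=29, clip(39,-16,29)=29 -> [3, 11, 20, 29, 29, 29, 29]
Stage 5 (SUM): sum[0..0]=3, sum[0..1]=14, sum[0..2]=34, sum[0..3]=63, sum[0..4]=92, sum[0..5]=121, sum[0..6]=150 -> [3, 14, 34, 63, 92, 121, 150]
Stage 6 (CLIP -19 10): clip(3,-19,10)=3, clip(14,-19,10)=10, clip(34,-19,10)=10, clip(63,-19,10)=10, clip(92,-19,10)=10, clip(121,-19,10)=10, clip(150,-19,10)=10 -> [3, 10, 10, 10, 10, 10, 10]
Output sum: 63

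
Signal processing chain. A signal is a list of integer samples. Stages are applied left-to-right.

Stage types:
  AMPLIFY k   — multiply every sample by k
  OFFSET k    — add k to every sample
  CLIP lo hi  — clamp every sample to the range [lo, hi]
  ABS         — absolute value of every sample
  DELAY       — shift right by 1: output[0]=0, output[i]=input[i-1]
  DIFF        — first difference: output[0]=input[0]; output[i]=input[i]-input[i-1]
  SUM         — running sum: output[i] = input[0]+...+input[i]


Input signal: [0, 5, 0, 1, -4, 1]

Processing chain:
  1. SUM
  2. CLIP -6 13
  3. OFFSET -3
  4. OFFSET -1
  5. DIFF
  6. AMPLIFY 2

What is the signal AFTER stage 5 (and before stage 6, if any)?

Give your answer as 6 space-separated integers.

Answer: -4 5 0 1 -4 1

Derivation:
Input: [0, 5, 0, 1, -4, 1]
Stage 1 (SUM): sum[0..0]=0, sum[0..1]=5, sum[0..2]=5, sum[0..3]=6, sum[0..4]=2, sum[0..5]=3 -> [0, 5, 5, 6, 2, 3]
Stage 2 (CLIP -6 13): clip(0,-6,13)=0, clip(5,-6,13)=5, clip(5,-6,13)=5, clip(6,-6,13)=6, clip(2,-6,13)=2, clip(3,-6,13)=3 -> [0, 5, 5, 6, 2, 3]
Stage 3 (OFFSET -3): 0+-3=-3, 5+-3=2, 5+-3=2, 6+-3=3, 2+-3=-1, 3+-3=0 -> [-3, 2, 2, 3, -1, 0]
Stage 4 (OFFSET -1): -3+-1=-4, 2+-1=1, 2+-1=1, 3+-1=2, -1+-1=-2, 0+-1=-1 -> [-4, 1, 1, 2, -2, -1]
Stage 5 (DIFF): s[0]=-4, 1--4=5, 1-1=0, 2-1=1, -2-2=-4, -1--2=1 -> [-4, 5, 0, 1, -4, 1]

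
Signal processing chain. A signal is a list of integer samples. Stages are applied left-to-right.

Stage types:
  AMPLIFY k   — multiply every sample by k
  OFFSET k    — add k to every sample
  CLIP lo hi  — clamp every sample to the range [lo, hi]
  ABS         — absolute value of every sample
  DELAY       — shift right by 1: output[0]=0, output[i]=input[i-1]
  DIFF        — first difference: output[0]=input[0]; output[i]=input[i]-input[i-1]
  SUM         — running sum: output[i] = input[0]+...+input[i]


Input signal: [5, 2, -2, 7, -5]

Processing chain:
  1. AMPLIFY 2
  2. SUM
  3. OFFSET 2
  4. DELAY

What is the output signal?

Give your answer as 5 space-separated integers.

Answer: 0 12 16 12 26

Derivation:
Input: [5, 2, -2, 7, -5]
Stage 1 (AMPLIFY 2): 5*2=10, 2*2=4, -2*2=-4, 7*2=14, -5*2=-10 -> [10, 4, -4, 14, -10]
Stage 2 (SUM): sum[0..0]=10, sum[0..1]=14, sum[0..2]=10, sum[0..3]=24, sum[0..4]=14 -> [10, 14, 10, 24, 14]
Stage 3 (OFFSET 2): 10+2=12, 14+2=16, 10+2=12, 24+2=26, 14+2=16 -> [12, 16, 12, 26, 16]
Stage 4 (DELAY): [0, 12, 16, 12, 26] = [0, 12, 16, 12, 26] -> [0, 12, 16, 12, 26]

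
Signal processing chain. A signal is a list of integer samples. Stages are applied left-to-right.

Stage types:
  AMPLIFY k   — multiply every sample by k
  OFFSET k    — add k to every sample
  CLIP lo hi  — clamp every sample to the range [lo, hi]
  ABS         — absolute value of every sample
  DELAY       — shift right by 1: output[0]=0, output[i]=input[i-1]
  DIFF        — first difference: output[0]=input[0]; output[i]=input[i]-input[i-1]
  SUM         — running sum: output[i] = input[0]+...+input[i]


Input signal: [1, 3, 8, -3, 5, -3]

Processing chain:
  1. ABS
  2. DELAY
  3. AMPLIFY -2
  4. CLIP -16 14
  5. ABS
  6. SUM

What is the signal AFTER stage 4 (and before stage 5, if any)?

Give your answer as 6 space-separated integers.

Input: [1, 3, 8, -3, 5, -3]
Stage 1 (ABS): |1|=1, |3|=3, |8|=8, |-3|=3, |5|=5, |-3|=3 -> [1, 3, 8, 3, 5, 3]
Stage 2 (DELAY): [0, 1, 3, 8, 3, 5] = [0, 1, 3, 8, 3, 5] -> [0, 1, 3, 8, 3, 5]
Stage 3 (AMPLIFY -2): 0*-2=0, 1*-2=-2, 3*-2=-6, 8*-2=-16, 3*-2=-6, 5*-2=-10 -> [0, -2, -6, -16, -6, -10]
Stage 4 (CLIP -16 14): clip(0,-16,14)=0, clip(-2,-16,14)=-2, clip(-6,-16,14)=-6, clip(-16,-16,14)=-16, clip(-6,-16,14)=-6, clip(-10,-16,14)=-10 -> [0, -2, -6, -16, -6, -10]

Answer: 0 -2 -6 -16 -6 -10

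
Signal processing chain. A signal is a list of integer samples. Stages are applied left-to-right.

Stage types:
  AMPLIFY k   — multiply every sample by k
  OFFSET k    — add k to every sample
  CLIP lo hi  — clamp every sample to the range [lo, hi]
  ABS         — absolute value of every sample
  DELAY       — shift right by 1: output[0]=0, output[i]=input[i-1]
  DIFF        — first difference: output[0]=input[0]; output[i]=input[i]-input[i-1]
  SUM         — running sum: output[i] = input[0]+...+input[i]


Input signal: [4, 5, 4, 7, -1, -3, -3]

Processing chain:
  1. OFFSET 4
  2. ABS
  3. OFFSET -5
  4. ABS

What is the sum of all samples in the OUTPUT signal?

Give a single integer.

Input: [4, 5, 4, 7, -1, -3, -3]
Stage 1 (OFFSET 4): 4+4=8, 5+4=9, 4+4=8, 7+4=11, -1+4=3, -3+4=1, -3+4=1 -> [8, 9, 8, 11, 3, 1, 1]
Stage 2 (ABS): |8|=8, |9|=9, |8|=8, |11|=11, |3|=3, |1|=1, |1|=1 -> [8, 9, 8, 11, 3, 1, 1]
Stage 3 (OFFSET -5): 8+-5=3, 9+-5=4, 8+-5=3, 11+-5=6, 3+-5=-2, 1+-5=-4, 1+-5=-4 -> [3, 4, 3, 6, -2, -4, -4]
Stage 4 (ABS): |3|=3, |4|=4, |3|=3, |6|=6, |-2|=2, |-4|=4, |-4|=4 -> [3, 4, 3, 6, 2, 4, 4]
Output sum: 26

Answer: 26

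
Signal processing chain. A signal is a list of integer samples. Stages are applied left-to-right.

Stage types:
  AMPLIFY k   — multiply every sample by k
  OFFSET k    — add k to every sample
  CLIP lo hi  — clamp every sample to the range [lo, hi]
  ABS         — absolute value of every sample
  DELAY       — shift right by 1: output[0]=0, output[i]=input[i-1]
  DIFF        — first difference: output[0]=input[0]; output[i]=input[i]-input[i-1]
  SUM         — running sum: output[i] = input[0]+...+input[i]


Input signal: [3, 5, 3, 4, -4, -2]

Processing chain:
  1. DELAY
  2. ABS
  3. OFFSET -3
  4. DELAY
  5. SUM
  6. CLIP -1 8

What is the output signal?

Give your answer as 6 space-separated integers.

Input: [3, 5, 3, 4, -4, -2]
Stage 1 (DELAY): [0, 3, 5, 3, 4, -4] = [0, 3, 5, 3, 4, -4] -> [0, 3, 5, 3, 4, -4]
Stage 2 (ABS): |0|=0, |3|=3, |5|=5, |3|=3, |4|=4, |-4|=4 -> [0, 3, 5, 3, 4, 4]
Stage 3 (OFFSET -3): 0+-3=-3, 3+-3=0, 5+-3=2, 3+-3=0, 4+-3=1, 4+-3=1 -> [-3, 0, 2, 0, 1, 1]
Stage 4 (DELAY): [0, -3, 0, 2, 0, 1] = [0, -3, 0, 2, 0, 1] -> [0, -3, 0, 2, 0, 1]
Stage 5 (SUM): sum[0..0]=0, sum[0..1]=-3, sum[0..2]=-3, sum[0..3]=-1, sum[0..4]=-1, sum[0..5]=0 -> [0, -3, -3, -1, -1, 0]
Stage 6 (CLIP -1 8): clip(0,-1,8)=0, clip(-3,-1,8)=-1, clip(-3,-1,8)=-1, clip(-1,-1,8)=-1, clip(-1,-1,8)=-1, clip(0,-1,8)=0 -> [0, -1, -1, -1, -1, 0]

Answer: 0 -1 -1 -1 -1 0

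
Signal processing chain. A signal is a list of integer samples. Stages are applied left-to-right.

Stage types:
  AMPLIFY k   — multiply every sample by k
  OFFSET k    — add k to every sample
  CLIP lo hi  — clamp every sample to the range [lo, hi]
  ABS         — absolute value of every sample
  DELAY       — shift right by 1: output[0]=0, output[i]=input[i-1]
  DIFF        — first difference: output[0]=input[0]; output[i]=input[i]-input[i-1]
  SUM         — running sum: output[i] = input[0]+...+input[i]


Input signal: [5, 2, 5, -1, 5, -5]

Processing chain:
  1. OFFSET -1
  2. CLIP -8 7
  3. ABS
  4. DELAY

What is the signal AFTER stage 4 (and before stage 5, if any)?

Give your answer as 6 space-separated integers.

Input: [5, 2, 5, -1, 5, -5]
Stage 1 (OFFSET -1): 5+-1=4, 2+-1=1, 5+-1=4, -1+-1=-2, 5+-1=4, -5+-1=-6 -> [4, 1, 4, -2, 4, -6]
Stage 2 (CLIP -8 7): clip(4,-8,7)=4, clip(1,-8,7)=1, clip(4,-8,7)=4, clip(-2,-8,7)=-2, clip(4,-8,7)=4, clip(-6,-8,7)=-6 -> [4, 1, 4, -2, 4, -6]
Stage 3 (ABS): |4|=4, |1|=1, |4|=4, |-2|=2, |4|=4, |-6|=6 -> [4, 1, 4, 2, 4, 6]
Stage 4 (DELAY): [0, 4, 1, 4, 2, 4] = [0, 4, 1, 4, 2, 4] -> [0, 4, 1, 4, 2, 4]

Answer: 0 4 1 4 2 4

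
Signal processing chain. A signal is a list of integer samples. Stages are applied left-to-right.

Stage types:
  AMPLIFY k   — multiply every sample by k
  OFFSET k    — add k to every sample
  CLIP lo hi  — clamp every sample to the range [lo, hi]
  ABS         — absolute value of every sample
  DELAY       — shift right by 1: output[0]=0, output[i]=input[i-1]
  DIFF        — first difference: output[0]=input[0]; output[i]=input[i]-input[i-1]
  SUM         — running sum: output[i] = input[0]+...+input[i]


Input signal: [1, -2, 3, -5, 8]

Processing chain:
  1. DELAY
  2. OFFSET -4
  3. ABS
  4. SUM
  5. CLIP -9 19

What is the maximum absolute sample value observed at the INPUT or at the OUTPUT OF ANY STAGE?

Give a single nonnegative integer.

Input: [1, -2, 3, -5, 8] (max |s|=8)
Stage 1 (DELAY): [0, 1, -2, 3, -5] = [0, 1, -2, 3, -5] -> [0, 1, -2, 3, -5] (max |s|=5)
Stage 2 (OFFSET -4): 0+-4=-4, 1+-4=-3, -2+-4=-6, 3+-4=-1, -5+-4=-9 -> [-4, -3, -6, -1, -9] (max |s|=9)
Stage 3 (ABS): |-4|=4, |-3|=3, |-6|=6, |-1|=1, |-9|=9 -> [4, 3, 6, 1, 9] (max |s|=9)
Stage 4 (SUM): sum[0..0]=4, sum[0..1]=7, sum[0..2]=13, sum[0..3]=14, sum[0..4]=23 -> [4, 7, 13, 14, 23] (max |s|=23)
Stage 5 (CLIP -9 19): clip(4,-9,19)=4, clip(7,-9,19)=7, clip(13,-9,19)=13, clip(14,-9,19)=14, clip(23,-9,19)=19 -> [4, 7, 13, 14, 19] (max |s|=19)
Overall max amplitude: 23

Answer: 23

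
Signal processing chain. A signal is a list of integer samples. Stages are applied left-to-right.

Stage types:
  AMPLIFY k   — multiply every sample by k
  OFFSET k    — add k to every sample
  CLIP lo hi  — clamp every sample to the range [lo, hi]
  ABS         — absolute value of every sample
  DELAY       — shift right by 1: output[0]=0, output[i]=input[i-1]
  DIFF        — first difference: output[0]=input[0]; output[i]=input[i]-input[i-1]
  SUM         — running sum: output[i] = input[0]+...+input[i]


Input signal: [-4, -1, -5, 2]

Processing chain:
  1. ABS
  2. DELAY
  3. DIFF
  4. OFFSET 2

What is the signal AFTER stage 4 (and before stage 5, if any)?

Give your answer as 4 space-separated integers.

Input: [-4, -1, -5, 2]
Stage 1 (ABS): |-4|=4, |-1|=1, |-5|=5, |2|=2 -> [4, 1, 5, 2]
Stage 2 (DELAY): [0, 4, 1, 5] = [0, 4, 1, 5] -> [0, 4, 1, 5]
Stage 3 (DIFF): s[0]=0, 4-0=4, 1-4=-3, 5-1=4 -> [0, 4, -3, 4]
Stage 4 (OFFSET 2): 0+2=2, 4+2=6, -3+2=-1, 4+2=6 -> [2, 6, -1, 6]

Answer: 2 6 -1 6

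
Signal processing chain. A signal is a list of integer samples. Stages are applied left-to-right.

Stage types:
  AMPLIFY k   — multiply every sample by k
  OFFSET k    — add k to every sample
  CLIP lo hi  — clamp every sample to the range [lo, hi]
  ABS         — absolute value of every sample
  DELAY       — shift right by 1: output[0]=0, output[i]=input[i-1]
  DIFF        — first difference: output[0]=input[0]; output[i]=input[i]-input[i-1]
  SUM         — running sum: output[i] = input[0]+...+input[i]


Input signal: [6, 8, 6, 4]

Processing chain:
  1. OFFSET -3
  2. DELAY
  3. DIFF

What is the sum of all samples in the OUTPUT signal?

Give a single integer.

Answer: 3

Derivation:
Input: [6, 8, 6, 4]
Stage 1 (OFFSET -3): 6+-3=3, 8+-3=5, 6+-3=3, 4+-3=1 -> [3, 5, 3, 1]
Stage 2 (DELAY): [0, 3, 5, 3] = [0, 3, 5, 3] -> [0, 3, 5, 3]
Stage 3 (DIFF): s[0]=0, 3-0=3, 5-3=2, 3-5=-2 -> [0, 3, 2, -2]
Output sum: 3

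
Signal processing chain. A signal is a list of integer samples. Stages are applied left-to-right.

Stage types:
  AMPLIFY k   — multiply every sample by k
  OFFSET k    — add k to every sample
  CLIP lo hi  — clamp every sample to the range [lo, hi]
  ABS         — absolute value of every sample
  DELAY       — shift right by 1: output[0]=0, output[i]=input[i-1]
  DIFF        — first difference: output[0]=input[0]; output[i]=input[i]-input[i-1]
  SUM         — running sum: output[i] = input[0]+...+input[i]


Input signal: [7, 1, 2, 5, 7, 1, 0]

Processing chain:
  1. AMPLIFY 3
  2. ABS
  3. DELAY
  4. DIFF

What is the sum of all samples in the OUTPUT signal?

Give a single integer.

Input: [7, 1, 2, 5, 7, 1, 0]
Stage 1 (AMPLIFY 3): 7*3=21, 1*3=3, 2*3=6, 5*3=15, 7*3=21, 1*3=3, 0*3=0 -> [21, 3, 6, 15, 21, 3, 0]
Stage 2 (ABS): |21|=21, |3|=3, |6|=6, |15|=15, |21|=21, |3|=3, |0|=0 -> [21, 3, 6, 15, 21, 3, 0]
Stage 3 (DELAY): [0, 21, 3, 6, 15, 21, 3] = [0, 21, 3, 6, 15, 21, 3] -> [0, 21, 3, 6, 15, 21, 3]
Stage 4 (DIFF): s[0]=0, 21-0=21, 3-21=-18, 6-3=3, 15-6=9, 21-15=6, 3-21=-18 -> [0, 21, -18, 3, 9, 6, -18]
Output sum: 3

Answer: 3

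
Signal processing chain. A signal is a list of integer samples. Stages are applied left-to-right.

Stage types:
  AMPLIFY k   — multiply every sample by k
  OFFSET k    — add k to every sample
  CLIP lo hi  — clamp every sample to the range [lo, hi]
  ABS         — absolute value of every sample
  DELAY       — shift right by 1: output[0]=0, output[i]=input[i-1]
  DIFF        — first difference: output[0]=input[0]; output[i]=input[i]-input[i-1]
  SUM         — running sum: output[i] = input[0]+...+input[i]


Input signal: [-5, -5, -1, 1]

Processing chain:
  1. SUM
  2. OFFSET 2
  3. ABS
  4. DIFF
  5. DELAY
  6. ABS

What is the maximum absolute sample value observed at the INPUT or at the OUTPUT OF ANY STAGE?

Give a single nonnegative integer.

Input: [-5, -5, -1, 1] (max |s|=5)
Stage 1 (SUM): sum[0..0]=-5, sum[0..1]=-10, sum[0..2]=-11, sum[0..3]=-10 -> [-5, -10, -11, -10] (max |s|=11)
Stage 2 (OFFSET 2): -5+2=-3, -10+2=-8, -11+2=-9, -10+2=-8 -> [-3, -8, -9, -8] (max |s|=9)
Stage 3 (ABS): |-3|=3, |-8|=8, |-9|=9, |-8|=8 -> [3, 8, 9, 8] (max |s|=9)
Stage 4 (DIFF): s[0]=3, 8-3=5, 9-8=1, 8-9=-1 -> [3, 5, 1, -1] (max |s|=5)
Stage 5 (DELAY): [0, 3, 5, 1] = [0, 3, 5, 1] -> [0, 3, 5, 1] (max |s|=5)
Stage 6 (ABS): |0|=0, |3|=3, |5|=5, |1|=1 -> [0, 3, 5, 1] (max |s|=5)
Overall max amplitude: 11

Answer: 11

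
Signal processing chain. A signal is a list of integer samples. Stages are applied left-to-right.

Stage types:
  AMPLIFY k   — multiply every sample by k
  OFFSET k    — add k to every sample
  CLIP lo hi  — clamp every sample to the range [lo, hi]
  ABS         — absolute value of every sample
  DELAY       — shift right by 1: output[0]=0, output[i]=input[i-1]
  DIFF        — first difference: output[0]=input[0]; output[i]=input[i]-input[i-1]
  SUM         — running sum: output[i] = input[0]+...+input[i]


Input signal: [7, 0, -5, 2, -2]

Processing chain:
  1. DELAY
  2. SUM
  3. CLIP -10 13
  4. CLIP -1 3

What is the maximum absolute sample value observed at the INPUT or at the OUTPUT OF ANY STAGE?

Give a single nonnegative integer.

Input: [7, 0, -5, 2, -2] (max |s|=7)
Stage 1 (DELAY): [0, 7, 0, -5, 2] = [0, 7, 0, -5, 2] -> [0, 7, 0, -5, 2] (max |s|=7)
Stage 2 (SUM): sum[0..0]=0, sum[0..1]=7, sum[0..2]=7, sum[0..3]=2, sum[0..4]=4 -> [0, 7, 7, 2, 4] (max |s|=7)
Stage 3 (CLIP -10 13): clip(0,-10,13)=0, clip(7,-10,13)=7, clip(7,-10,13)=7, clip(2,-10,13)=2, clip(4,-10,13)=4 -> [0, 7, 7, 2, 4] (max |s|=7)
Stage 4 (CLIP -1 3): clip(0,-1,3)=0, clip(7,-1,3)=3, clip(7,-1,3)=3, clip(2,-1,3)=2, clip(4,-1,3)=3 -> [0, 3, 3, 2, 3] (max |s|=3)
Overall max amplitude: 7

Answer: 7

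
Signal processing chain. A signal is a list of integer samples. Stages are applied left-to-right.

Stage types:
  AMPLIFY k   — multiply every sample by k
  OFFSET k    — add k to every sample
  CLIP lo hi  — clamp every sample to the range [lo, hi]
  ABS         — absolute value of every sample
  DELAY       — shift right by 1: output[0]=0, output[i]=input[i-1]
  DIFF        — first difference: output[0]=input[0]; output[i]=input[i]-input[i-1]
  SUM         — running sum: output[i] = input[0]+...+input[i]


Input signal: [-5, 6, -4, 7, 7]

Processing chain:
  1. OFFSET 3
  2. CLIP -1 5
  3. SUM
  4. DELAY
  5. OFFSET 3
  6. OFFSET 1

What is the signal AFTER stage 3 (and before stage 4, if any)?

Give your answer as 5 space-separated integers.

Answer: -1 4 3 8 13

Derivation:
Input: [-5, 6, -4, 7, 7]
Stage 1 (OFFSET 3): -5+3=-2, 6+3=9, -4+3=-1, 7+3=10, 7+3=10 -> [-2, 9, -1, 10, 10]
Stage 2 (CLIP -1 5): clip(-2,-1,5)=-1, clip(9,-1,5)=5, clip(-1,-1,5)=-1, clip(10,-1,5)=5, clip(10,-1,5)=5 -> [-1, 5, -1, 5, 5]
Stage 3 (SUM): sum[0..0]=-1, sum[0..1]=4, sum[0..2]=3, sum[0..3]=8, sum[0..4]=13 -> [-1, 4, 3, 8, 13]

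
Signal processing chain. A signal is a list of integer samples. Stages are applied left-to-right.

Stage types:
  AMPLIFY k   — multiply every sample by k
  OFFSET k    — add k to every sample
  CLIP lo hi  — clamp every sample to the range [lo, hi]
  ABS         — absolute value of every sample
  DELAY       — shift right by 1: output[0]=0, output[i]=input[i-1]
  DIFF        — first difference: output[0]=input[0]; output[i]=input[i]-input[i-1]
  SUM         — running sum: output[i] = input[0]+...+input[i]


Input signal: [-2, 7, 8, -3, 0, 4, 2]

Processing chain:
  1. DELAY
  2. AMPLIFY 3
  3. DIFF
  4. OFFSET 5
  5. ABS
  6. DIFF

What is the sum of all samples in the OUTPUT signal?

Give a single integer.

Input: [-2, 7, 8, -3, 0, 4, 2]
Stage 1 (DELAY): [0, -2, 7, 8, -3, 0, 4] = [0, -2, 7, 8, -3, 0, 4] -> [0, -2, 7, 8, -3, 0, 4]
Stage 2 (AMPLIFY 3): 0*3=0, -2*3=-6, 7*3=21, 8*3=24, -3*3=-9, 0*3=0, 4*3=12 -> [0, -6, 21, 24, -9, 0, 12]
Stage 3 (DIFF): s[0]=0, -6-0=-6, 21--6=27, 24-21=3, -9-24=-33, 0--9=9, 12-0=12 -> [0, -6, 27, 3, -33, 9, 12]
Stage 4 (OFFSET 5): 0+5=5, -6+5=-1, 27+5=32, 3+5=8, -33+5=-28, 9+5=14, 12+5=17 -> [5, -1, 32, 8, -28, 14, 17]
Stage 5 (ABS): |5|=5, |-1|=1, |32|=32, |8|=8, |-28|=28, |14|=14, |17|=17 -> [5, 1, 32, 8, 28, 14, 17]
Stage 6 (DIFF): s[0]=5, 1-5=-4, 32-1=31, 8-32=-24, 28-8=20, 14-28=-14, 17-14=3 -> [5, -4, 31, -24, 20, -14, 3]
Output sum: 17

Answer: 17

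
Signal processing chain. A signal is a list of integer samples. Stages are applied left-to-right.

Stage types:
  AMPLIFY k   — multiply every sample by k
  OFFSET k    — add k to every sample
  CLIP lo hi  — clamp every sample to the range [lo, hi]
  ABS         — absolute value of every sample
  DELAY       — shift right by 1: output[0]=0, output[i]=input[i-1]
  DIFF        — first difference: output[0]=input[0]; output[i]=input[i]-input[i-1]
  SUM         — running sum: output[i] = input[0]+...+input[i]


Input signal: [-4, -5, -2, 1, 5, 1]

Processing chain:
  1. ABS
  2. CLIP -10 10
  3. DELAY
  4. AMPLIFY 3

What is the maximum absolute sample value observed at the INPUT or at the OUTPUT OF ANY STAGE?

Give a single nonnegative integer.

Answer: 15

Derivation:
Input: [-4, -5, -2, 1, 5, 1] (max |s|=5)
Stage 1 (ABS): |-4|=4, |-5|=5, |-2|=2, |1|=1, |5|=5, |1|=1 -> [4, 5, 2, 1, 5, 1] (max |s|=5)
Stage 2 (CLIP -10 10): clip(4,-10,10)=4, clip(5,-10,10)=5, clip(2,-10,10)=2, clip(1,-10,10)=1, clip(5,-10,10)=5, clip(1,-10,10)=1 -> [4, 5, 2, 1, 5, 1] (max |s|=5)
Stage 3 (DELAY): [0, 4, 5, 2, 1, 5] = [0, 4, 5, 2, 1, 5] -> [0, 4, 5, 2, 1, 5] (max |s|=5)
Stage 4 (AMPLIFY 3): 0*3=0, 4*3=12, 5*3=15, 2*3=6, 1*3=3, 5*3=15 -> [0, 12, 15, 6, 3, 15] (max |s|=15)
Overall max amplitude: 15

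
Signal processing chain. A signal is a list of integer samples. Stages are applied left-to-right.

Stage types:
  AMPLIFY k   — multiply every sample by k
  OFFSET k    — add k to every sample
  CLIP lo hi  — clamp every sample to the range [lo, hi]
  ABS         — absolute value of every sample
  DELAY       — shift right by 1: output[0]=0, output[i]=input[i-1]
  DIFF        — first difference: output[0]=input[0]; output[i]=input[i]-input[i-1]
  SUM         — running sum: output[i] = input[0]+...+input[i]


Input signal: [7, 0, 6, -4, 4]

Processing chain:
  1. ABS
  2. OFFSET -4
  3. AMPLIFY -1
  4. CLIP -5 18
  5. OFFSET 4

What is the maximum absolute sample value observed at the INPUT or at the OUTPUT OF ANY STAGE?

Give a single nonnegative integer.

Input: [7, 0, 6, -4, 4] (max |s|=7)
Stage 1 (ABS): |7|=7, |0|=0, |6|=6, |-4|=4, |4|=4 -> [7, 0, 6, 4, 4] (max |s|=7)
Stage 2 (OFFSET -4): 7+-4=3, 0+-4=-4, 6+-4=2, 4+-4=0, 4+-4=0 -> [3, -4, 2, 0, 0] (max |s|=4)
Stage 3 (AMPLIFY -1): 3*-1=-3, -4*-1=4, 2*-1=-2, 0*-1=0, 0*-1=0 -> [-3, 4, -2, 0, 0] (max |s|=4)
Stage 4 (CLIP -5 18): clip(-3,-5,18)=-3, clip(4,-5,18)=4, clip(-2,-5,18)=-2, clip(0,-5,18)=0, clip(0,-5,18)=0 -> [-3, 4, -2, 0, 0] (max |s|=4)
Stage 5 (OFFSET 4): -3+4=1, 4+4=8, -2+4=2, 0+4=4, 0+4=4 -> [1, 8, 2, 4, 4] (max |s|=8)
Overall max amplitude: 8

Answer: 8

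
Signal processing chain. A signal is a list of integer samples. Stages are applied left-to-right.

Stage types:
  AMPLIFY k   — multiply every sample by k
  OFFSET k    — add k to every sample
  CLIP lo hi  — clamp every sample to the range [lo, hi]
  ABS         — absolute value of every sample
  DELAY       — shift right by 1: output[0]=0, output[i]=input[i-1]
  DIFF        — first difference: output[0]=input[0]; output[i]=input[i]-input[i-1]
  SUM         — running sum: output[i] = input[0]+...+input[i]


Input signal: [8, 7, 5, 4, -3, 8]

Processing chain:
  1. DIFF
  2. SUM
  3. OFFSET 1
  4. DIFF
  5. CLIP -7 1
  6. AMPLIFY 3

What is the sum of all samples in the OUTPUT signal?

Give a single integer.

Input: [8, 7, 5, 4, -3, 8]
Stage 1 (DIFF): s[0]=8, 7-8=-1, 5-7=-2, 4-5=-1, -3-4=-7, 8--3=11 -> [8, -1, -2, -1, -7, 11]
Stage 2 (SUM): sum[0..0]=8, sum[0..1]=7, sum[0..2]=5, sum[0..3]=4, sum[0..4]=-3, sum[0..5]=8 -> [8, 7, 5, 4, -3, 8]
Stage 3 (OFFSET 1): 8+1=9, 7+1=8, 5+1=6, 4+1=5, -3+1=-2, 8+1=9 -> [9, 8, 6, 5, -2, 9]
Stage 4 (DIFF): s[0]=9, 8-9=-1, 6-8=-2, 5-6=-1, -2-5=-7, 9--2=11 -> [9, -1, -2, -1, -7, 11]
Stage 5 (CLIP -7 1): clip(9,-7,1)=1, clip(-1,-7,1)=-1, clip(-2,-7,1)=-2, clip(-1,-7,1)=-1, clip(-7,-7,1)=-7, clip(11,-7,1)=1 -> [1, -1, -2, -1, -7, 1]
Stage 6 (AMPLIFY 3): 1*3=3, -1*3=-3, -2*3=-6, -1*3=-3, -7*3=-21, 1*3=3 -> [3, -3, -6, -3, -21, 3]
Output sum: -27

Answer: -27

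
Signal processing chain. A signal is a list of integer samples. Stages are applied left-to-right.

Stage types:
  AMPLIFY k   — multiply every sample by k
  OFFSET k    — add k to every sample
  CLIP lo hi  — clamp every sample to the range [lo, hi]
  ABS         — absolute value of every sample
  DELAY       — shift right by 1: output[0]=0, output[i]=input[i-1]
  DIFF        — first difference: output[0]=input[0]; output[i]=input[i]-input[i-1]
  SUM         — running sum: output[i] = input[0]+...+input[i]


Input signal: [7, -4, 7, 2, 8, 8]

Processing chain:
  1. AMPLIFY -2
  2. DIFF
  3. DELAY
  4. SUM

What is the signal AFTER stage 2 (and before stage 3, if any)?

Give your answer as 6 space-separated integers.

Answer: -14 22 -22 10 -12 0

Derivation:
Input: [7, -4, 7, 2, 8, 8]
Stage 1 (AMPLIFY -2): 7*-2=-14, -4*-2=8, 7*-2=-14, 2*-2=-4, 8*-2=-16, 8*-2=-16 -> [-14, 8, -14, -4, -16, -16]
Stage 2 (DIFF): s[0]=-14, 8--14=22, -14-8=-22, -4--14=10, -16--4=-12, -16--16=0 -> [-14, 22, -22, 10, -12, 0]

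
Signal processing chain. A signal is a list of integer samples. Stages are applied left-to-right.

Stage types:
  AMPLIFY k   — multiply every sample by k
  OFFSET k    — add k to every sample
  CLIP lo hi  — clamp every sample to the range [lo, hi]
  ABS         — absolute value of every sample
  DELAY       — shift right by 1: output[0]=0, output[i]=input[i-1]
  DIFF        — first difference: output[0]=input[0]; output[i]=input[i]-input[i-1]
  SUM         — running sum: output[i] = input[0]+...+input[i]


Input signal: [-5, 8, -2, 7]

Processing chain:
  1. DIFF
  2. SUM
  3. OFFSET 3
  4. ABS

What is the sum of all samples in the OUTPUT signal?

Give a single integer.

Answer: 24

Derivation:
Input: [-5, 8, -2, 7]
Stage 1 (DIFF): s[0]=-5, 8--5=13, -2-8=-10, 7--2=9 -> [-5, 13, -10, 9]
Stage 2 (SUM): sum[0..0]=-5, sum[0..1]=8, sum[0..2]=-2, sum[0..3]=7 -> [-5, 8, -2, 7]
Stage 3 (OFFSET 3): -5+3=-2, 8+3=11, -2+3=1, 7+3=10 -> [-2, 11, 1, 10]
Stage 4 (ABS): |-2|=2, |11|=11, |1|=1, |10|=10 -> [2, 11, 1, 10]
Output sum: 24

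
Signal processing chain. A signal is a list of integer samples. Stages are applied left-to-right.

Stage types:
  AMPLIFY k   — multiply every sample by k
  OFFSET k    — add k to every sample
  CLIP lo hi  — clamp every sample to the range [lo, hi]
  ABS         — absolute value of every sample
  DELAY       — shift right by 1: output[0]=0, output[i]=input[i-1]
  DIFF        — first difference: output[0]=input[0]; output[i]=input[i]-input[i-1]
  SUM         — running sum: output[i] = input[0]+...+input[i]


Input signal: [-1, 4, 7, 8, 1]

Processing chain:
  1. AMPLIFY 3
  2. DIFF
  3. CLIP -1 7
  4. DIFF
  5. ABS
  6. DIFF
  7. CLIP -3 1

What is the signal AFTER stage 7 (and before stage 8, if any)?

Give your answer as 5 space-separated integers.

Input: [-1, 4, 7, 8, 1]
Stage 1 (AMPLIFY 3): -1*3=-3, 4*3=12, 7*3=21, 8*3=24, 1*3=3 -> [-3, 12, 21, 24, 3]
Stage 2 (DIFF): s[0]=-3, 12--3=15, 21-12=9, 24-21=3, 3-24=-21 -> [-3, 15, 9, 3, -21]
Stage 3 (CLIP -1 7): clip(-3,-1,7)=-1, clip(15,-1,7)=7, clip(9,-1,7)=7, clip(3,-1,7)=3, clip(-21,-1,7)=-1 -> [-1, 7, 7, 3, -1]
Stage 4 (DIFF): s[0]=-1, 7--1=8, 7-7=0, 3-7=-4, -1-3=-4 -> [-1, 8, 0, -4, -4]
Stage 5 (ABS): |-1|=1, |8|=8, |0|=0, |-4|=4, |-4|=4 -> [1, 8, 0, 4, 4]
Stage 6 (DIFF): s[0]=1, 8-1=7, 0-8=-8, 4-0=4, 4-4=0 -> [1, 7, -8, 4, 0]
Stage 7 (CLIP -3 1): clip(1,-3,1)=1, clip(7,-3,1)=1, clip(-8,-3,1)=-3, clip(4,-3,1)=1, clip(0,-3,1)=0 -> [1, 1, -3, 1, 0]

Answer: 1 1 -3 1 0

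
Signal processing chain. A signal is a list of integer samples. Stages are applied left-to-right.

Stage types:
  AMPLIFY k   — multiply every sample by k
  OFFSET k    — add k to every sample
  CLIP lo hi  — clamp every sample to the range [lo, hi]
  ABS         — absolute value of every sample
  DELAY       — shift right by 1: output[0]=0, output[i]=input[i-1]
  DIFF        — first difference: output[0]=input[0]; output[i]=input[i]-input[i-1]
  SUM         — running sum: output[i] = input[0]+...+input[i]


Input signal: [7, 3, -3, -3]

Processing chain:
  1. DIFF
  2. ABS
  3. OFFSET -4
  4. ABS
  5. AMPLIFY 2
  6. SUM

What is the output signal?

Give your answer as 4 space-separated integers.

Input: [7, 3, -3, -3]
Stage 1 (DIFF): s[0]=7, 3-7=-4, -3-3=-6, -3--3=0 -> [7, -4, -6, 0]
Stage 2 (ABS): |7|=7, |-4|=4, |-6|=6, |0|=0 -> [7, 4, 6, 0]
Stage 3 (OFFSET -4): 7+-4=3, 4+-4=0, 6+-4=2, 0+-4=-4 -> [3, 0, 2, -4]
Stage 4 (ABS): |3|=3, |0|=0, |2|=2, |-4|=4 -> [3, 0, 2, 4]
Stage 5 (AMPLIFY 2): 3*2=6, 0*2=0, 2*2=4, 4*2=8 -> [6, 0, 4, 8]
Stage 6 (SUM): sum[0..0]=6, sum[0..1]=6, sum[0..2]=10, sum[0..3]=18 -> [6, 6, 10, 18]

Answer: 6 6 10 18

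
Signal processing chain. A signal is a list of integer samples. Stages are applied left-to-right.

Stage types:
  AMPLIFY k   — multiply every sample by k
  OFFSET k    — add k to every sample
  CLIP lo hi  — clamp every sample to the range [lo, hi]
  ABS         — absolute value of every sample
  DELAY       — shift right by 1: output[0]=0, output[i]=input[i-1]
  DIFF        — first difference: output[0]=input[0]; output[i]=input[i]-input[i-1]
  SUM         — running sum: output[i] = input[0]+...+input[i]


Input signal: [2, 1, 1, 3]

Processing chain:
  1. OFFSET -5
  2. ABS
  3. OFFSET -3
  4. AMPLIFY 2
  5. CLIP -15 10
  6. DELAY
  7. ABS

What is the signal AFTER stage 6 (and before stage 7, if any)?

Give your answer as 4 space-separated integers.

Input: [2, 1, 1, 3]
Stage 1 (OFFSET -5): 2+-5=-3, 1+-5=-4, 1+-5=-4, 3+-5=-2 -> [-3, -4, -4, -2]
Stage 2 (ABS): |-3|=3, |-4|=4, |-4|=4, |-2|=2 -> [3, 4, 4, 2]
Stage 3 (OFFSET -3): 3+-3=0, 4+-3=1, 4+-3=1, 2+-3=-1 -> [0, 1, 1, -1]
Stage 4 (AMPLIFY 2): 0*2=0, 1*2=2, 1*2=2, -1*2=-2 -> [0, 2, 2, -2]
Stage 5 (CLIP -15 10): clip(0,-15,10)=0, clip(2,-15,10)=2, clip(2,-15,10)=2, clip(-2,-15,10)=-2 -> [0, 2, 2, -2]
Stage 6 (DELAY): [0, 0, 2, 2] = [0, 0, 2, 2] -> [0, 0, 2, 2]

Answer: 0 0 2 2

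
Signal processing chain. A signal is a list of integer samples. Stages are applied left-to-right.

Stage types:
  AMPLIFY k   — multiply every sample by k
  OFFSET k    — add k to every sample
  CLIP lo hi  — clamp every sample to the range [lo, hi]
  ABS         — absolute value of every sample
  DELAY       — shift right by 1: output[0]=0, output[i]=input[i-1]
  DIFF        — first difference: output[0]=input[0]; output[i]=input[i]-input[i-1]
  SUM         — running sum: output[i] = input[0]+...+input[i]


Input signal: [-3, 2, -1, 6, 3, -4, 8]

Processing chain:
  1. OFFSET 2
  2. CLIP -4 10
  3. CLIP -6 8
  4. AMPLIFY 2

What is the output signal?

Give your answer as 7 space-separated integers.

Answer: -2 8 2 16 10 -4 16

Derivation:
Input: [-3, 2, -1, 6, 3, -4, 8]
Stage 1 (OFFSET 2): -3+2=-1, 2+2=4, -1+2=1, 6+2=8, 3+2=5, -4+2=-2, 8+2=10 -> [-1, 4, 1, 8, 5, -2, 10]
Stage 2 (CLIP -4 10): clip(-1,-4,10)=-1, clip(4,-4,10)=4, clip(1,-4,10)=1, clip(8,-4,10)=8, clip(5,-4,10)=5, clip(-2,-4,10)=-2, clip(10,-4,10)=10 -> [-1, 4, 1, 8, 5, -2, 10]
Stage 3 (CLIP -6 8): clip(-1,-6,8)=-1, clip(4,-6,8)=4, clip(1,-6,8)=1, clip(8,-6,8)=8, clip(5,-6,8)=5, clip(-2,-6,8)=-2, clip(10,-6,8)=8 -> [-1, 4, 1, 8, 5, -2, 8]
Stage 4 (AMPLIFY 2): -1*2=-2, 4*2=8, 1*2=2, 8*2=16, 5*2=10, -2*2=-4, 8*2=16 -> [-2, 8, 2, 16, 10, -4, 16]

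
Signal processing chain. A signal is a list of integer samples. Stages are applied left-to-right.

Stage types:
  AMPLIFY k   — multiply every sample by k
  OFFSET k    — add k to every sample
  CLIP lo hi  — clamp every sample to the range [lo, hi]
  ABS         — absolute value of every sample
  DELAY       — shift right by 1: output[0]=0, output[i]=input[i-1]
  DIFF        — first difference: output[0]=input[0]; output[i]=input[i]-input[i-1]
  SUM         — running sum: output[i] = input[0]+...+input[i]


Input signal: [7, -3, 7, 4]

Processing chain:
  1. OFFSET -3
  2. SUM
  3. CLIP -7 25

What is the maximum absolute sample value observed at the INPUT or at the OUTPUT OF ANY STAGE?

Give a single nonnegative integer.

Answer: 7

Derivation:
Input: [7, -3, 7, 4] (max |s|=7)
Stage 1 (OFFSET -3): 7+-3=4, -3+-3=-6, 7+-3=4, 4+-3=1 -> [4, -6, 4, 1] (max |s|=6)
Stage 2 (SUM): sum[0..0]=4, sum[0..1]=-2, sum[0..2]=2, sum[0..3]=3 -> [4, -2, 2, 3] (max |s|=4)
Stage 3 (CLIP -7 25): clip(4,-7,25)=4, clip(-2,-7,25)=-2, clip(2,-7,25)=2, clip(3,-7,25)=3 -> [4, -2, 2, 3] (max |s|=4)
Overall max amplitude: 7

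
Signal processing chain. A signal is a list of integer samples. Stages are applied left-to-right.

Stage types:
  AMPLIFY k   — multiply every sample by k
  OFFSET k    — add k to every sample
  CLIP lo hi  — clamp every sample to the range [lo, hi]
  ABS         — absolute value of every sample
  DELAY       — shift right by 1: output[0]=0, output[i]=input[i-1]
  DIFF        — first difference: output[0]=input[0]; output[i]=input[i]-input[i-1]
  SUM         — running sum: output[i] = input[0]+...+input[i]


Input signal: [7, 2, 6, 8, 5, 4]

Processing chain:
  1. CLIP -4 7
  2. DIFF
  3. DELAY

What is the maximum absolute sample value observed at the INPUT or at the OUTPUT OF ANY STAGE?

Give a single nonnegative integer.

Input: [7, 2, 6, 8, 5, 4] (max |s|=8)
Stage 1 (CLIP -4 7): clip(7,-4,7)=7, clip(2,-4,7)=2, clip(6,-4,7)=6, clip(8,-4,7)=7, clip(5,-4,7)=5, clip(4,-4,7)=4 -> [7, 2, 6, 7, 5, 4] (max |s|=7)
Stage 2 (DIFF): s[0]=7, 2-7=-5, 6-2=4, 7-6=1, 5-7=-2, 4-5=-1 -> [7, -5, 4, 1, -2, -1] (max |s|=7)
Stage 3 (DELAY): [0, 7, -5, 4, 1, -2] = [0, 7, -5, 4, 1, -2] -> [0, 7, -5, 4, 1, -2] (max |s|=7)
Overall max amplitude: 8

Answer: 8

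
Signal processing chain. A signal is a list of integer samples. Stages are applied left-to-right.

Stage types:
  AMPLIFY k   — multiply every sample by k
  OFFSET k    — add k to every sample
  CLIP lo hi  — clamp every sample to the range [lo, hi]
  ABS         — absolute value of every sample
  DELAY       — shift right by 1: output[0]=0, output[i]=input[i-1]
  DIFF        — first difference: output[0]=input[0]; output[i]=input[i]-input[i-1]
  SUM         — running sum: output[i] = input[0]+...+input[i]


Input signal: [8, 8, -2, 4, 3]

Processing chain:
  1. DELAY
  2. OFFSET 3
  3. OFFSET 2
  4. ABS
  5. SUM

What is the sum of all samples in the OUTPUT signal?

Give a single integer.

Answer: 131

Derivation:
Input: [8, 8, -2, 4, 3]
Stage 1 (DELAY): [0, 8, 8, -2, 4] = [0, 8, 8, -2, 4] -> [0, 8, 8, -2, 4]
Stage 2 (OFFSET 3): 0+3=3, 8+3=11, 8+3=11, -2+3=1, 4+3=7 -> [3, 11, 11, 1, 7]
Stage 3 (OFFSET 2): 3+2=5, 11+2=13, 11+2=13, 1+2=3, 7+2=9 -> [5, 13, 13, 3, 9]
Stage 4 (ABS): |5|=5, |13|=13, |13|=13, |3|=3, |9|=9 -> [5, 13, 13, 3, 9]
Stage 5 (SUM): sum[0..0]=5, sum[0..1]=18, sum[0..2]=31, sum[0..3]=34, sum[0..4]=43 -> [5, 18, 31, 34, 43]
Output sum: 131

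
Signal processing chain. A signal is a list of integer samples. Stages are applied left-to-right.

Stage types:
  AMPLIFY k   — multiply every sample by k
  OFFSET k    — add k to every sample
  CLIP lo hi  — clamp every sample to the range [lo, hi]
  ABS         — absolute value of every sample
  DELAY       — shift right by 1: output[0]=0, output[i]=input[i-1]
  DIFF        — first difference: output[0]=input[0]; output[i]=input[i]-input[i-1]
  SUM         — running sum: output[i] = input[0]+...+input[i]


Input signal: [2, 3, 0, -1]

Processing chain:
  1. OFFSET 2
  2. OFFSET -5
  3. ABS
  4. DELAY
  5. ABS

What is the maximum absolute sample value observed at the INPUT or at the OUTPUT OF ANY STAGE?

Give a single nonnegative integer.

Answer: 5

Derivation:
Input: [2, 3, 0, -1] (max |s|=3)
Stage 1 (OFFSET 2): 2+2=4, 3+2=5, 0+2=2, -1+2=1 -> [4, 5, 2, 1] (max |s|=5)
Stage 2 (OFFSET -5): 4+-5=-1, 5+-5=0, 2+-5=-3, 1+-5=-4 -> [-1, 0, -3, -4] (max |s|=4)
Stage 3 (ABS): |-1|=1, |0|=0, |-3|=3, |-4|=4 -> [1, 0, 3, 4] (max |s|=4)
Stage 4 (DELAY): [0, 1, 0, 3] = [0, 1, 0, 3] -> [0, 1, 0, 3] (max |s|=3)
Stage 5 (ABS): |0|=0, |1|=1, |0|=0, |3|=3 -> [0, 1, 0, 3] (max |s|=3)
Overall max amplitude: 5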